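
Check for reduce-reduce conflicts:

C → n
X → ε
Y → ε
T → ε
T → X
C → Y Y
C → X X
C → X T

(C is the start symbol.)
A reduce-reduce conflict occurs when an LR(0) state has two complete items [A → α .] and [B → β .] — both call for a reduction, and with no lookahead the parser cannot choose between them.

Augment with C' → C and build the canonical LR(0) collection (I0 = CLOSURE({[C' → . C]}), then GOTO on every symbol after a dot until no new states appear). It has 8 states:
  I0: { [C → . X T], [C → . X X], [C → . Y Y], [C → . n], [C' → . C], [X → .], [Y → .] }  — shift, 2 reduces
  I1: { [C' → C .] }  — accept
  I2: { [C → X . T], [C → X . X], [T → . X], [T → .], [X → .] }  — 2 reduces
  I3: { [C → Y . Y], [Y → .] }  — reduce
  I4: { [C → n .] }  — reduce
  I5: { [C → Y Y .] }  — reduce
  I6: { [C → X T .] }  — reduce
  I7: { [C → X X .], [T → X .] }  — 2 reduces

I0 contains complete items [X → .], [Y → .] — reduce-reduce conflict.
I2 contains complete items [T → .], [X → .] — reduce-reduce conflict.
I7 contains complete items [C → X X .], [T → X .] — reduce-reduce conflict.

Answer: Yes — I0: [X → .] vs [Y → .]; I2: [T → .] vs [X → .]; I7: [C → X X .] vs [T → X .]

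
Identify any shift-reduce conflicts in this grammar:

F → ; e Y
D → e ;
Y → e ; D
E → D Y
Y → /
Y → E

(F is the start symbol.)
Yes — I9: [D → e ; .] vs [D → . e ;]

A shift-reduce conflict occurs when an LR(0) state has both:
  - a complete (reduce) item [A → α .] (dot at the end), and
  - a shift item [B → β . c γ] (dot before a terminal).

Augment with F' → F and build the canonical LR(0) collection (I0 = CLOSURE({[F' → . F]}), then GOTO on every symbol after a dot until no new states appear). It has 14 states:
  I0: { [F → . ; e Y], [F' → . F] }  — shift
  I1: { [F → ; . e Y] }  — shift
  I2: { [F' → F .] }  — accept
  I3: { [D → . e ;], [E → . D Y], [F → ; e . Y], [Y → . /], [Y → . E], [Y → . e ; D] }  — shift
  I4: { [Y → / .] }  — reduce
  I5: { [D → . e ;], [E → . D Y], [E → D . Y], [Y → . /], [Y → . E], [Y → . e ; D] }  — shift
  I6: { [Y → E .] }  — reduce
  I7: { [F → ; e Y .] }  — reduce
  I8: { [D → e . ;], [Y → e . ; D] }  — shift
  I9: { [D → . e ;], [D → e ; .], [Y → e ; . D] }  — shift, reduce
  I10: { [Y → e ; D .] }  — reduce
  I11: { [D → e . ;] }  — shift
  I12: { [D → e ; .] }  — reduce
  I13: { [E → D Y .] }  — reduce

I9 contains reduce item [D → e ; .] and shift item [D → . e ;] — shift-reduce conflict.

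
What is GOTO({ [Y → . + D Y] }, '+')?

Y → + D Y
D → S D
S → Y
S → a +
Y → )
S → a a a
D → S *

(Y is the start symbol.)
GOTO(I, '+') = CLOSURE({ [A → αX.β] : [A → α.Xβ] ∈ I, X = '+' })

Items with dot before '+', with the dot advanced:
  [Y → . + D Y] → [Y → + . D Y]
Closure of the advanced items:
  [Y → + . D Y] has the dot before D: add [D → . S D], [D → . S *]
  [D → . S D] has the dot before S: add [S → . Y], [S → . a +], [S → . a a a]
  [S → . Y] has the dot before Y: add [Y → . + D Y], [Y → . )]

GOTO = { [D → . S *], [D → . S D], [S → . Y], [S → . a +], [S → . a a a], [Y → + . D Y], [Y → . )], [Y → . + D Y] }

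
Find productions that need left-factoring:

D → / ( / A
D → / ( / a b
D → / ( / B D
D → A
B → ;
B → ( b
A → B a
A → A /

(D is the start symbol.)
Yes, D has productions with common prefix '/ ( /'

Left-factoring is needed when two productions for the same non-terminal
share a common prefix on the right-hand side.

Productions for D:
  D → / ( / A
  D → / ( / a b
  D → / ( / B D
  D → A
Productions for B:
  B → ;
  B → ( b
Productions for A:
  A → B a
  A → A /

Found common prefix '/ ( /' in productions for D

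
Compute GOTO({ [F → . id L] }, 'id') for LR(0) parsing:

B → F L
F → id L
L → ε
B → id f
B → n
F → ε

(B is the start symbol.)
{ [F → id . L], [L → .] }

GOTO(I, 'id') = CLOSURE({ [A → αX.β] : [A → α.Xβ] ∈ I, X = 'id' })

Items with dot before 'id', with the dot advanced:
  [F → . id L] → [F → id . L]
Closure of the advanced items:
  [F → id . L] has the dot before L: add [L → .]

GOTO = { [F → id . L], [L → .] }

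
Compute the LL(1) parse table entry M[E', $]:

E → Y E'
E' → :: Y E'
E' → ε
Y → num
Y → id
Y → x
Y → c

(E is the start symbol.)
To find M[E', $], we find productions for E' where $ is in the predict set (PREDICT(N → α) = (FIRST(α) \ {ε}) ∪ (FOLLOW(N) if α ⇒* ε)).

Relevant sets:
  FOLLOW(E') = { $ }

E' → :: Y E': PREDICT = { '::' }
E' → ε: PREDICT = { $ }
  $ is in predict set, so this production goes in M[E', $]

M[E', $] = E' → ε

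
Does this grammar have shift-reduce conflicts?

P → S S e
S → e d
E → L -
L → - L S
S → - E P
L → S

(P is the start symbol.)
Augment with P' → P and build the canonical LR(0) collection (I0 = CLOSURE({[P' → . P]}), then GOTO on every symbol after a dot until no new states appear). It has 17 states:
  I0: { [P → . S S e], [P' → . P], [S → . - E P], [S → . e d] }  — shift
  I1: { [E → . L -], [L → . - L S], [L → . S], [S → - . E P], [S → . - E P], [S → . e d] }  — shift
  I2: { [P' → P .] }  — accept
  I3: { [P → S . S e], [S → . - E P], [S → . e d] }  — shift
  I4: { [S → e . d] }  — shift
  I5: { [S → e d .] }  — reduce
  I6: { [P → S S . e] }  — shift
  I7: { [P → S S e .] }  — reduce
  I8: { [E → . L -], [L → - . L S], [L → . - L S], [L → . S], [S → - . E P], [S → . - E P], [S → . e d] }  — shift
  I9: { [P → . S S e], [S → - E . P], [S → . - E P], [S → . e d] }  — shift
  I10: { [E → L . -] }  — shift
  I11: { [L → S .] }  — reduce
  I12: { [E → L - .] }  — reduce
  I13: { [S → - E P .] }  — reduce
  I14: { [E → L . -], [L → - L . S], [S → . - E P], [S → . e d] }  — shift
  I15: { [E → . L -], [E → L - .], [L → . - L S], [L → . S], [S → - . E P], [S → . - E P], [S → . e d] }  — shift, reduce
  I16: { [L → - L S .] }  — reduce

I15 contains reduce item [E → L - .] and shift items [L → . - L S], [S → . - E P], [S → . e d] — shift-reduce conflict.

Answer: Yes — I15: [E → L - .] vs [L → . - L S]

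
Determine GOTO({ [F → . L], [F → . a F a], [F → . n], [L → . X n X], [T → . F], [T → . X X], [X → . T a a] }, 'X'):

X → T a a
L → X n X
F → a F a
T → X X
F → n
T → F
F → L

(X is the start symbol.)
GOTO(I, 'X') = CLOSURE({ [A → αX.β] : [A → α.Xβ] ∈ I, X = 'X' })

Items with dot before 'X', with the dot advanced:
  [L → . X n X] → [L → X . n X]
  [T → . X X] → [T → X . X]
Closure of the advanced items:
  [T → X . X] has the dot before X: add [X → . T a a]
  [X → . T a a] has the dot before T: add [T → . X X], [T → . F]
  [T → . F] has the dot before F: add [F → . a F a], [F → . n], [F → . L]
  [F → . L] has the dot before L: add [L → . X n X]

GOTO = { [F → . L], [F → . a F a], [F → . n], [L → . X n X], [L → X . n X], [T → . F], [T → . X X], [T → X . X], [X → . T a a] }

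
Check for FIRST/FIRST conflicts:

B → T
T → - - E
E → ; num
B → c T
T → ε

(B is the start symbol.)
A FIRST/FIRST conflict occurs when two productions N → α and N → β for the same non-terminal have FIRST(α) ∩ FIRST(β) ≠ ∅ (with ε ∈ FIRST of a nullable right-hand side, so two nullable alternatives also conflict).

FIRST sets of the non-terminals at (or reachable through a nullable prefix from) the front of some alternative:
  FIRST(T) = { '-', ε }

Productions for B:
  B → T: FIRST = { '-', ε }
  B → c T: FIRST = { 'c' }
Productions for T:
  T → - - E: FIRST = { '-' }
  T → ε: FIRST = { ε }
E has only one production, so no FIRST/FIRST conflict is possible there.

All alternatives of each non-terminal have pairwise disjoint FIRST sets.

Answer: No FIRST/FIRST conflicts.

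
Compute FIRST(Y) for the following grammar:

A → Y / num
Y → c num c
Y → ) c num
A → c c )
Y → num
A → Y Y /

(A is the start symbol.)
{ ')', 'c', 'num' }

To compute FIRST(Y), examine every production with Y on the left-hand side, reading each right-hand side left to right until a non-nullable symbol is reached.

From Y → c num c:
  - c is a terminal: add 'c' and stop
From Y → ) c num:
  - ')' is a terminal: add ')' and stop
From Y → num:
  - num is a terminal: add 'num' and stop

Collecting: FIRST(Y) = { ')', 'c', 'num' }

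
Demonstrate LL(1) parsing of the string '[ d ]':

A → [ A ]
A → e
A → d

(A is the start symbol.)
LL(1) parsing maintains a stack (initially the start symbol over $) and the input. At each step: if the stack top is a terminal, match it against the current input token; if it is a non-terminal N, replace it with the RHS of M[N, lookahead] (the unique production whose predict set contains the lookahead).

Stack is shown with the top on the left.

Stack    Input    Action
------------------------
A $      [ d ] $  output A → [ A ]
[ A ] $  [ d ] $  match '['
A ] $    d ] $    output A → d
d ] $    d ] $    match 'd'
] $      ] $      match ']'
$        $        accept

The string is accepted.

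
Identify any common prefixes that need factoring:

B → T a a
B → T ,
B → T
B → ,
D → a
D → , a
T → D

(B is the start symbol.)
Left-factoring is needed when two productions for the same non-terminal
share a common prefix on the right-hand side.

Productions for B:
  B → T a a
  B → T ,
  B → T
  B → ,
Productions for D:
  D → a
  D → , a

Found common prefix 'T' in productions for B

Answer: Yes, B has productions with common prefix 'T'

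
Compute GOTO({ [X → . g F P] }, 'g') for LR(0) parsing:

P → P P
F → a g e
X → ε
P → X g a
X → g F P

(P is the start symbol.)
{ [F → . a g e], [X → g . F P] }

GOTO(I, 'g') = CLOSURE({ [A → αX.β] : [A → α.Xβ] ∈ I, X = 'g' })

Items with dot before 'g', with the dot advanced:
  [X → . g F P] → [X → g . F P]
Closure of the advanced items:
  [X → g . F P] has the dot before F: add [F → . a g e]

GOTO = { [F → . a g e], [X → g . F P] }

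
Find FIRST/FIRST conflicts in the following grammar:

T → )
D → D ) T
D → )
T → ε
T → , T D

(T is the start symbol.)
Yes. D → D ')' T / D → ')' on { ')' }

A FIRST/FIRST conflict occurs when two productions N → α and N → β for the same non-terminal have FIRST(α) ∩ FIRST(β) ≠ ∅ (with ε ∈ FIRST of a nullable right-hand side, so two nullable alternatives also conflict).

FIRST sets of the non-terminals at (or reachable through a nullable prefix from) the front of some alternative:
  FIRST(D) = { ')' }

Productions for T:
  T → ): FIRST = { ')' }
  T → ε: FIRST = { ε }
  T → , T D: FIRST = { ',' }
Productions for D:
  D → D ) T: FIRST = { ')' }
  D → ): FIRST = { ')' }

Conflict for D: D → D ) T and D → )
  Overlap: { ')' }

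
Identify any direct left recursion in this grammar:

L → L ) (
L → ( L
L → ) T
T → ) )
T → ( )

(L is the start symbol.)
Yes, L is left-recursive

L → L ) (: LEFT RECURSIVE (starts with L)
L → ( L: starts with '('
L → ) T: starts with ')'
T → ) ): starts with ')'
T → ( ): starts with '('

The grammar has direct left recursion on: L.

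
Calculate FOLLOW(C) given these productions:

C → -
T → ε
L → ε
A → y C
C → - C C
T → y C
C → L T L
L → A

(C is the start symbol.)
C is the start symbol, so $ ∈ FOLLOW(C).
In A → y C: C is at the end, add FOLLOW(A)
In C → - C C: C is followed by C, add FIRST(C) \ {ε} = { '-', 'y' }
  C is nullable, so FOLLOW(C) is also included — that is the set being defined, nothing new
In C → - C C: C is at the end; this adds FOLLOW(C) to itself — nothing new
In T → y C: C is at the end, add FOLLOW(T)

The FOLLOW sets referred to above (computed the same way, to a fixed point):
  FOLLOW(A) = { $, '-', 'y' }
  FOLLOW(T) = { $, '-', 'y' }

Taking the union: FOLLOW(C) = { $, '-', 'y' }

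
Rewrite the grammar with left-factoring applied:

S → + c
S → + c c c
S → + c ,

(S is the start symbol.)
S → + c S'
S' → ε
S' → c c
S' → ,

Left-factoring transforms A → αβ₁ | αβ₂ into A → αA' and A' → β₁ | β₂
(α is the longest common prefix among the alternatives). Repeat until
no nonterminal has two alternatives with a common prefix.

Round 1: S has alternatives sharing prefix '+ c'. Introduce S': S → + c S'
  Add: S' → ε
  Add: S' → c c
  Add: S' → ,

No remaining common prefixes — done.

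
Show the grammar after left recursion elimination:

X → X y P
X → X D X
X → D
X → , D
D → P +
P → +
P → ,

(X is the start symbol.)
X is directly left-recursive. The standard transformation for
  A → A α₁ | ... | A α_m | β₁ | ... | β_n
is
  A  → β₁ A' | ... | β_n A'
  A' → α₁ A' | ... | α_m A' | ε

X → D becomes X → D X'
X → , D becomes X → , D X'
X → X y P becomes X' → y P X'
X → X D X becomes X' → D X X'
Add X' → ε

Productions for other non-terminals are unchanged:
  D → P +
  P → +
  P → ,

Resulting grammar:
X → D X'
X → , D X'
X' → y P X'
X' → D X X'
X' → ε
D → P +
P → +
P → ,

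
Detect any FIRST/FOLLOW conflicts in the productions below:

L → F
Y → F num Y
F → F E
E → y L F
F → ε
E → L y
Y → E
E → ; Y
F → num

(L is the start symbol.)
Nullable non-terminals: F, L.
FIRST sets used below: FIRST(F) = { ';', 'num', 'y', ε }, FIRST(E) = { ';', 'num', 'y' }

F: nullable alternative(s) F → ε; FOLLOW(F) = { $, ';', 'num', 'y' }
  F → F E: FIRST \ {ε} = { ';', 'num', 'y' } — overlaps FOLLOW(F) on { ';', 'num', 'y' }: CONFLICT
  F → ε: FIRST \ {ε} = { } — this is the only nullable alternative, skip
  F → num: FIRST \ {ε} = { 'num' } — overlaps FOLLOW(F) on { 'num' }: CONFLICT
L has a nullable alternative but only one production, so nothing to check.

E, Y have no nullable alternative, so no FIRST/FOLLOW check is needed there.

So the grammar has 2 FIRST/FOLLOW conflicts (marked CONFLICT above).

Answer: Yes. F → F E with FOLLOW(F) on { ';', 'num', 'y' }; F → num with FOLLOW(F) on { 'num' }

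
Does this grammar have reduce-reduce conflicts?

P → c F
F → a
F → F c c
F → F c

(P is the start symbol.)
A reduce-reduce conflict occurs when an LR(0) state has two complete items [A → α .] and [B → β .] — both call for a reduction, and with no lookahead the parser cannot choose between them.

Augment with P' → P and build the canonical LR(0) collection (I0 = CLOSURE({[P' → . P]}), then GOTO on every symbol after a dot until no new states appear). It has 7 states:
  I0: { [P → . c F], [P' → . P] }  — shift
  I1: { [P' → P .] }  — accept
  I2: { [F → . F c c], [F → . F c], [F → . a], [P → c . F] }  — shift
  I3: { [F → F . c c], [F → F . c], [P → c F .] }  — shift, reduce
  I4: { [F → a .] }  — reduce
  I5: { [F → F c . c], [F → F c .] }  — shift, reduce
  I6: { [F → F c c .] }  — reduce

No state contains more than one complete item.

Answer: No reduce-reduce conflicts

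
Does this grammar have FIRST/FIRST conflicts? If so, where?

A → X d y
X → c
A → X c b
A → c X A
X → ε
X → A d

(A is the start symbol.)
A FIRST/FIRST conflict occurs when two productions N → α and N → β for the same non-terminal have FIRST(α) ∩ FIRST(β) ≠ ∅ (with ε ∈ FIRST of a nullable right-hand side, so two nullable alternatives also conflict).

FIRST sets of the non-terminals at (or reachable through a nullable prefix from) the front of some alternative:
  FIRST(X) = { 'c', 'd', ε }
  FIRST(A) = { 'c', 'd' }

Productions for A:
  A → X d y: FIRST = { 'c', 'd' }
  A → X c b: FIRST = { 'c', 'd' }
  A → c X A: FIRST = { 'c' }
Productions for X:
  X → c: FIRST = { 'c' }
  X → ε: FIRST = { ε }
  X → A d: FIRST = { 'c', 'd' }

Conflict for A: A → X d y and A → X c b
  Overlap: { 'c', 'd' }
Conflict for A: A → X d y and A → c X A
  Overlap: { 'c' }
Conflict for A: A → X c b and A → c X A
  Overlap: { 'c' }
Conflict for X: X → c and X → A d
  Overlap: { 'c' }

Answer: Yes. A → X d y / A → X c b on { 'c', 'd' }; A → X d y / A → c X A on { 'c' }; A → X c b / A → c X A on { 'c' }; X → c / X → A d on { 'c' }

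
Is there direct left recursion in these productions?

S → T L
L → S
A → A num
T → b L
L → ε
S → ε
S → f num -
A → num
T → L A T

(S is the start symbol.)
Yes, A is left-recursive

Direct left recursion occurs when N → N α for some non-terminal N (the right-hand side begins with the left-hand side itself).

S → T L: starts with T
L → S: starts with S
A → A num: LEFT RECURSIVE (starts with A)
T → b L: starts with b
L → ε: starts with ε
S → ε: starts with ε
S → f num -: starts with f
A → num: starts with num
T → L A T: starts with L

The grammar has direct left recursion on: A.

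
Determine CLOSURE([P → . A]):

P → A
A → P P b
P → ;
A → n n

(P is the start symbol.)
{ [A → . P P b], [A → . n n], [P → . ;], [P → . A] }

To compute CLOSURE, for each item [A → α.Bβ] where B is a non-terminal, add [B → .γ] for all productions B → γ; repeat for the newly added items until nothing changes.

Start with: [P → . A]
  [P → . A] has the dot before A: add [A → . P P b], [A → . n n]
  [A → . P P b] has the dot before P: add [P → . ;]
No further items can be added.

CLOSURE = { [A → . P P b], [A → . n n], [P → . ;], [P → . A] }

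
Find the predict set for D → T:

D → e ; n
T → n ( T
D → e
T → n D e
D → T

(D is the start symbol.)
{ 'n' }

PREDICT(D → T) = (FIRST(RHS) \ {ε}) ∪ (FOLLOW(D) if ε ∈ FIRST(RHS), i.e. RHS ⇒* ε)
FIRST(T) = { 'n' }
FIRST(T) = { 'n' }
ε ∉ FIRST(T), so FOLLOW(D) is not added.
PREDICT(D → T) = { 'n' }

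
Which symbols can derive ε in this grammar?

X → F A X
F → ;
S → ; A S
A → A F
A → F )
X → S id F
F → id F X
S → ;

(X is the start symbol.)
None

A non-terminal is nullable if it can derive ε (the empty string): either it has an ε-production, or it has a production whose right-hand side consists entirely of nullable non-terminals.

There are no ε-productions, so no non-terminal can derive ε.
No non-terminals are nullable.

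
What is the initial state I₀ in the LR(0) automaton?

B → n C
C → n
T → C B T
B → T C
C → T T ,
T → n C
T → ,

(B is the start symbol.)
First, augment the grammar with B' → B
I₀ = CLOSURE({ [B' → . B] }):
  [B' → . B] has the dot before B: add [B → . n C], [B → . T C]
  [B → . T C] has the dot before T: add [T → . C B T], [T → . n C], [T → . ,]
  [T → . C B T] has the dot before C: add [C → . n], [C → . T T ,]
No further items can be added.

I₀ = { [B → . T C], [B → . n C], [B' → . B], [C → . T T ,], [C → . n], [T → . ,], [T → . C B T], [T → . n C] }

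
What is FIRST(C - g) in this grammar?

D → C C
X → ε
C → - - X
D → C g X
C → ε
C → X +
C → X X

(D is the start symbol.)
{ '+', '-' }

FIRST sets of the non-terminals involved (from the grammar, by fixed-point iteration):
  FIRST(C) = { '+', '-', ε }

To compute FIRST(C - g), process the symbols left to right:
Symbol C is a non-terminal. Add FIRST(C) \ {ε} = { '+', '-' }
C is nullable (ε ∈ FIRST(C)), continue to the next symbol.
Symbol - is a terminal. Add '-' and stop.
FIRST(C - g) = { '+', '-' }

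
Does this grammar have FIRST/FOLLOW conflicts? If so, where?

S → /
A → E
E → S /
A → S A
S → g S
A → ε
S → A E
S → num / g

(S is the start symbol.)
A FIRST/FOLLOW conflict occurs when a non-terminal N has a nullable alternative N → β (β ⇒* ε) and another alternative N → α with FIRST(α) ∩ FOLLOW(N) ≠ ∅: on such a lookahead the parser cannot decide between expanding α and letting N vanish via β.

Nullable non-terminals: A.
FIRST sets used below: FIRST(E) = { '/', 'g', 'num' }, FIRST(S) = { '/', 'g', 'num' }

A: nullable alternative(s) A → ε; FOLLOW(A) = { '/', 'g', 'num' }
  A → E: FIRST \ {ε} = { '/', 'g', 'num' } — overlaps FOLLOW(A) on { '/', 'g', 'num' }: CONFLICT
  A → S A: FIRST \ {ε} = { '/', 'g', 'num' } — overlaps FOLLOW(A) on { '/', 'g', 'num' }: CONFLICT
  A → ε: FIRST \ {ε} = { } — this is the only nullable alternative, skip

E, S have no nullable alternative, so no FIRST/FOLLOW check is needed there.

So the grammar has 2 FIRST/FOLLOW conflicts (marked CONFLICT above).

Answer: Yes. A → E with FOLLOW(A) on { '/', 'g', 'num' }; A → S A with FOLLOW(A) on { '/', 'g', 'num' }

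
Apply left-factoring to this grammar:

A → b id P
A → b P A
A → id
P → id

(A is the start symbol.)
A → b A'
A' → id P
A' → P A
A → id
P → id

Left-factoring transforms A → αβ₁ | αβ₂ into A → αA' and A' → β₁ | β₂
(α is the longest common prefix among the alternatives). Repeat until
no nonterminal has two alternatives with a common prefix.

Round 1: A has alternatives sharing prefix 'b'. Introduce A': A → b A'
  Add: A' → id P
  Add: A' → P A

No remaining common prefixes — done.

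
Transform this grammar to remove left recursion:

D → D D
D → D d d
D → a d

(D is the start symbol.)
D → a d D'
D' → D D'
D' → d d D'
D' → ε

D is directly left-recursive. The standard transformation for
  A → A α₁ | ... | A α_m | β₁ | ... | β_n
is
  A  → β₁ A' | ... | β_n A'
  A' → α₁ A' | ... | α_m A' | ε

D → a d becomes D → a d D'
D → D D becomes D' → D D'
D → D d d becomes D' → d d D'
Add D' → ε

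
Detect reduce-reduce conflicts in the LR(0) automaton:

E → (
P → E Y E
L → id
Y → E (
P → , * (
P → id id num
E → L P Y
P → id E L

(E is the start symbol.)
Augment with E' → E and build the canonical LR(0) collection (I0 = CLOSURE({[E' → . E]}), then GOTO on every symbol after a dot until no new states appear). It has 20 states:
  I0: { [E → . (], [E → . L P Y], [E' → . E], [L → . id] }  — shift
  I1: { [E → ( .] }  — reduce
  I2: { [E' → E .] }  — accept
  I3: { [E → . (], [E → . L P Y], [E → L . P Y], [L → . id], [P → . , * (], [P → . E Y E], [P → . id E L], [P → . id id num] }  — shift
  I4: { [L → id .] }  — reduce
  I5: { [P → , . * (] }  — shift
  I6: { [E → . (], [E → . L P Y], [L → . id], [P → E . Y E], [Y → . E (] }  — shift
  I7: { [E → . (], [E → . L P Y], [E → L P . Y], [L → . id], [Y → . E (] }  — shift
  I8: { [E → . (], [E → . L P Y], [L → . id], [L → id .], [P → id . E L], [P → id . id num] }  — shift, reduce
  I9: { [L → . id], [P → id E . L] }  — shift
  I10: { [L → id .], [P → id id . num] }  — shift, reduce
  I11: { [P → id id num .] }  — reduce
  I12: { [P → id E L .] }  — reduce
  I13: { [Y → E . (] }  — shift
  I14: { [E → L P Y .] }  — reduce
  I15: { [Y → E ( .] }  — reduce
  I16: { [E → . (], [E → . L P Y], [L → . id], [P → E Y . E] }  — shift
  I17: { [P → E Y E .] }  — reduce
  I18: { [P → , * . (] }  — shift
  I19: { [P → , * ( .] }  — reduce

No state contains more than one complete item.

Answer: No reduce-reduce conflicts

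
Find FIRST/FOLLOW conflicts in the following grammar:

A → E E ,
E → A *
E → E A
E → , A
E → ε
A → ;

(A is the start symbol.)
A FIRST/FOLLOW conflict occurs when a non-terminal N has a nullable alternative N → β (β ⇒* ε) and another alternative N → α with FIRST(α) ∩ FOLLOW(N) ≠ ∅: on such a lookahead the parser cannot decide between expanding α and letting N vanish via β.

Nullable non-terminals: E.
FIRST sets used below: FIRST(A) = { ',', ';' }, FIRST(E) = { ',', ';', ε }

E: nullable alternative(s) E → ε; FOLLOW(E) = { ',', ';' }
  E → A *: FIRST \ {ε} = { ',', ';' } — overlaps FOLLOW(E) on { ',', ';' }: CONFLICT
  E → E A: FIRST \ {ε} = { ',', ';' } — overlaps FOLLOW(E) on { ',', ';' }: CONFLICT
  E → , A: FIRST \ {ε} = { ',' } — overlaps FOLLOW(E) on { ',' }: CONFLICT
  E → ε: FIRST \ {ε} = { } — this is the only nullable alternative, skip

A has no nullable alternative, so no FIRST/FOLLOW check is needed there.

So the grammar has 3 FIRST/FOLLOW conflicts (marked CONFLICT above).

Answer: Yes. E → A '*' with FOLLOW(E) on { ',', ';' }; E → E A with FOLLOW(E) on { ',', ';' }; E → ',' A with FOLLOW(E) on { ',' }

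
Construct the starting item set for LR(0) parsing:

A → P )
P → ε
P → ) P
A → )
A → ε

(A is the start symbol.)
First, augment the grammar with A' → A
I₀ = CLOSURE({ [A' → . A] }):
  [A' → . A] has the dot before A: add [A → . P )], [A → . )], [A → .]
  [A → . P )] has the dot before P: add [P → .], [P → . ) P]
No further items can be added.

I₀ = { [A → . )], [A → . P )], [A → .], [A' → . A], [P → . ) P], [P → .] }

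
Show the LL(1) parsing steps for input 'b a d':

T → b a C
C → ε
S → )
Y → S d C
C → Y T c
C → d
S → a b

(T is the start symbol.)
Stack is shown with the top on the left.

Stack    Input    Action
------------------------
T $      b a d $  output T → b a C
b a C $  b a d $  match 'b'
a C $    a d $    match 'a'
C $      d $      output C → d
d $      d $      match 'd'
$        $        accept

The string is accepted.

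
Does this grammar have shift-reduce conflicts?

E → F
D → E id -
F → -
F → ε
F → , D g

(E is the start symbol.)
Augment with E' → E and build the canonical LR(0) collection (I0 = CLOSURE({[E' → . E]}), then GOTO on every symbol after a dot until no new states appear). It has 10 states:
  I0: { [E → . F], [E' → . E], [F → . , D g], [F → . -], [F → .] }  — shift, reduce
  I1: { [D → . E id -], [E → . F], [F → , . D g], [F → . , D g], [F → . -], [F → .] }  — shift, reduce
  I2: { [F → - .] }  — reduce
  I3: { [E' → E .] }  — accept
  I4: { [E → F .] }  — reduce
  I5: { [F → , D . g] }  — shift
  I6: { [D → E . id -] }  — shift
  I7: { [D → E id . -] }  — shift
  I8: { [D → E id - .] }  — reduce
  I9: { [F → , D g .] }  — reduce

I0 contains reduce item [F → .] and shift items [F → . , D g], [F → . -] — shift-reduce conflict.
I1 contains reduce item [F → .] and shift items [F → . , D g], [F → . -] — shift-reduce conflict.

Answer: Yes — I0: [F → .] vs [F → . , D g]; I1: [F → .] vs [F → . , D g]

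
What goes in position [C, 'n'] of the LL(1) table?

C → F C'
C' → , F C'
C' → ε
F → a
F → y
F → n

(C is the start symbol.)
To find M[C, 'n'], we find productions for C where 'n' is in the predict set (PREDICT(N → α) = (FIRST(α) \ {ε}) ∪ (FOLLOW(N) if α ⇒* ε)).

Relevant sets:
  FIRST(F) = { 'a', 'n', 'y' }

C → F C': PREDICT = { 'a', 'n', 'y' }
  'n' is in predict set, so this production goes in M[C, 'n']

M[C, 'n'] = C → F C'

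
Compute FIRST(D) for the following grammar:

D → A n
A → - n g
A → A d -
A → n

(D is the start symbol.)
FIRST sets of the other non-terminals involved (by the same procedure, iterated to a fixed point):
  FIRST(A) = { '-', 'n' }

From D → A n:
  - A is a non-terminal: add FIRST(A) \ {ε} = { '-', 'n' }
    A is not nullable, so stop

Collecting: FIRST(D) = { '-', 'n' }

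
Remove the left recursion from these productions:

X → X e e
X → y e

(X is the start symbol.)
X → y e X'
X' → e e X'
X' → ε

X is directly left-recursive. The standard transformation for
  A → A α₁ | ... | A α_m | β₁ | ... | β_n
is
  A  → β₁ A' | ... | β_n A'
  A' → α₁ A' | ... | α_m A' | ε

X → y e becomes X → y e X'
X → X e e becomes X' → e e X'
Add X' → ε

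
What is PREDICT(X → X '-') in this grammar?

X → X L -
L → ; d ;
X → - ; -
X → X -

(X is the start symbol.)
{ '-' }

PREDICT(X → X '-') = (FIRST(RHS) \ {ε}) ∪ (FOLLOW(X) if ε ∈ FIRST(RHS), i.e. RHS ⇒* ε)
FIRST(X) = { '-' }
FIRST(X '-') = { '-' }
ε ∉ FIRST(X '-'), so FOLLOW(X) is not added.
PREDICT(X → X '-') = { '-' }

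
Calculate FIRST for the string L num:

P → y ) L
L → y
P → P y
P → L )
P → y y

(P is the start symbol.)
{ 'y' }

FIRST sets of the non-terminals involved (from the grammar, by fixed-point iteration):
  FIRST(L) = { 'y' }

To compute FIRST(L num), process the symbols left to right:
Symbol L is a non-terminal. Add FIRST(L) \ {ε} = { 'y' }
L is not nullable (ε ∉ FIRST(L)), so stop here.
FIRST(L num) = { 'y' }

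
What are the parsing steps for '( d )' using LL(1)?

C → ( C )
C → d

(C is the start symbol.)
LL(1) parsing maintains a stack (initially the start symbol over $) and the input. At each step: if the stack top is a terminal, match it against the current input token; if it is a non-terminal N, replace it with the RHS of M[N, lookahead] (the unique production whose predict set contains the lookahead).

Stack is shown with the top on the left.

Stack    Input    Action
------------------------
C $      ( d ) $  output C → ( C )
( C ) $  ( d ) $  match '('
C ) $    d ) $    output C → d
d ) $    d ) $    match 'd'
) $      ) $      match ')'
$        $        accept

The string is accepted.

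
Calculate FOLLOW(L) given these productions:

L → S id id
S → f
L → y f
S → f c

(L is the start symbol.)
To compute FOLLOW(L), find every occurrence of L on a right-hand side N → α L β: add FIRST(β) \ {ε}, and if β is empty or nullable also add FOLLOW(N). Iterate to a fixed point.

L is the start symbol, so $ ∈ FOLLOW(L).
L does not occur on any right-hand side.

Taking the union: FOLLOW(L) = { $ }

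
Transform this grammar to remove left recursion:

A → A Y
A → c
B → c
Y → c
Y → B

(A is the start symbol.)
A → c A'
A' → Y A'
A' → ε
B → c
Y → c
Y → B

A is directly left-recursive. The standard transformation for
  A → A α₁ | ... | A α_m | β₁ | ... | β_n
is
  A  → β₁ A' | ... | β_n A'
  A' → α₁ A' | ... | α_m A' | ε

A → c becomes A → c A'
A → A Y becomes A' → Y A'
Add A' → ε

Productions for other non-terminals are unchanged:
  B → c
  Y → c
  Y → B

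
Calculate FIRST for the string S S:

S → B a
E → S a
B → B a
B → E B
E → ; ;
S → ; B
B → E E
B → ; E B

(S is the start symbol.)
{ ';' }

FIRST sets of the non-terminals involved (from the grammar, by fixed-point iteration):
  FIRST(S) = { ';' }

To compute FIRST(S S), process the symbols left to right:
Symbol S is a non-terminal. Add FIRST(S) \ {ε} = { ';' }
S is not nullable (ε ∉ FIRST(S)), so stop here.
FIRST(S S) = { ';' }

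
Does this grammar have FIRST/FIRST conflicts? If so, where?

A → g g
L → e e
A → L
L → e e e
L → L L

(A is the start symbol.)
FIRST sets of the non-terminals at (or reachable through a nullable prefix from) the front of some alternative:
  FIRST(L) = { 'e' }

Productions for A:
  A → g g: FIRST = { 'g' }
  A → L: FIRST = { 'e' }
Productions for L:
  L → e e: FIRST = { 'e' }
  L → e e e: FIRST = { 'e' }
  L → L L: FIRST = { 'e' }

Conflict for L: L → e e and L → e e e
  Overlap: { 'e' }
Conflict for L: L → e e and L → L L
  Overlap: { 'e' }
Conflict for L: L → e e e and L → L L
  Overlap: { 'e' }

Answer: Yes. L → e e / L → e e e on { 'e' }; L → e e / L → L L on { 'e' }; L → e e e / L → L L on { 'e' }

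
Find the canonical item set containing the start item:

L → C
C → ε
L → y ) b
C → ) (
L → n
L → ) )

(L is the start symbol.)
{ [C → . ) (], [C → .], [L → . ) )], [L → . C], [L → . n], [L → . y ) b], [L' → . L] }

First, augment the grammar with L' → L
I₀ = CLOSURE({ [L' → . L] }):
  [L' → . L] has the dot before L: add [L → . C], [L → . y ) b], [L → . n], [L → . ) )]
  [L → . C] has the dot before C: add [C → .], [C → . ) (]
No further items can be added.

I₀ = { [C → . ) (], [C → .], [L → . ) )], [L → . C], [L → . n], [L → . y ) b], [L' → . L] }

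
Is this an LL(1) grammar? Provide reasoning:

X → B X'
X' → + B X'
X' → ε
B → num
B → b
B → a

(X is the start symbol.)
Yes, the grammar is LL(1).

Relevant sets:
  FOLLOW(X') = { $ }

For X':
  PREDICT(X' → '+' B X') = { '+' }
  PREDICT(X' → ε) = { $ }
For B:
  PREDICT(B → num) = { 'num' }
  PREDICT(B → b) = { 'b' }
  PREDICT(B → a) = { 'a' }
X has a single production, so nothing to check there.

All predict sets are disjoint. The grammar IS LL(1).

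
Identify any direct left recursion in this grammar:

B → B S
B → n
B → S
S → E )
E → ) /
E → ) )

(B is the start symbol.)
Yes, B is left-recursive

Direct left recursion occurs when N → N α for some non-terminal N (the right-hand side begins with the left-hand side itself).

B → B S: LEFT RECURSIVE (starts with B)
B → n: starts with n
B → S: starts with S
S → E ): starts with E
E → ) /: starts with ')'
E → ) ): starts with ')'

The grammar has direct left recursion on: B.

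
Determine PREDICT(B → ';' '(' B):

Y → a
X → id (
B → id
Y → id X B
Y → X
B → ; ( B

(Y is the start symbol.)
{ ';' }

PREDICT(B → ';' '(' B) = (FIRST(RHS) \ {ε}) ∪ (FOLLOW(B) if ε ∈ FIRST(RHS), i.e. RHS ⇒* ε)
FIRST(';' '(' B) = { ';' }
ε ∉ FIRST(';' '(' B), so FOLLOW(B) is not added.
PREDICT(B → ';' '(' B) = { ';' }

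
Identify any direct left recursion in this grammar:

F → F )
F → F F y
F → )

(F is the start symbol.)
Yes, F is left-recursive

Direct left recursion occurs when N → N α for some non-terminal N (the right-hand side begins with the left-hand side itself).

F → F ): LEFT RECURSIVE (starts with F)
F → F F y: LEFT RECURSIVE (starts with F)
F → ): starts with ')'

The grammar has direct left recursion on: F.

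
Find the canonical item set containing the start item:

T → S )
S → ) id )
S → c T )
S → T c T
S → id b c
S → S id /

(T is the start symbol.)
First, augment the grammar with T' → T
I₀ = CLOSURE({ [T' → . T] }):
  [T' → . T] has the dot before T: add [T → . S )]
  [T → . S )] has the dot before S: add [S → . ) id )], [S → . c T )], [S → . T c T], [S → . id b c], [S → . S id /]
No further items can be added.

I₀ = { [S → . ) id )], [S → . S id /], [S → . T c T], [S → . c T )], [S → . id b c], [T → . S )], [T' → . T] }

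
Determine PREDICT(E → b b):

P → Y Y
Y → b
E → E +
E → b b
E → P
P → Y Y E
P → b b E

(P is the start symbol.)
{ 'b' }

PREDICT(E → b b) = (FIRST(RHS) \ {ε}) ∪ (FOLLOW(E) if ε ∈ FIRST(RHS), i.e. RHS ⇒* ε)
FIRST(b b) = { 'b' }
ε ∉ FIRST(b b), so FOLLOW(E) is not added.
PREDICT(E → b b) = { 'b' }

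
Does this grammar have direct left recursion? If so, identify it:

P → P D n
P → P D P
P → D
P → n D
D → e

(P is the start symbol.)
Direct left recursion occurs when N → N α for some non-terminal N (the right-hand side begins with the left-hand side itself).

P → P D n: LEFT RECURSIVE (starts with P)
P → P D P: LEFT RECURSIVE (starts with P)
P → D: starts with D
P → n D: starts with n
D → e: starts with e

The grammar has direct left recursion on: P.

Answer: Yes, P is left-recursive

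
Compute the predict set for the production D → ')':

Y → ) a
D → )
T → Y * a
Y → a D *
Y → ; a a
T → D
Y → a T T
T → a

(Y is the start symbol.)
PREDICT(D → ')') = (FIRST(RHS) \ {ε}) ∪ (FOLLOW(D) if ε ∈ FIRST(RHS), i.e. RHS ⇒* ε)
FIRST(')') = { ')' }
ε ∉ FIRST(')'), so FOLLOW(D) is not added.
PREDICT(D → ')') = { ')' }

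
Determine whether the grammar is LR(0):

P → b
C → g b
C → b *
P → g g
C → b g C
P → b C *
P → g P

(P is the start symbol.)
No. Shift-reduce conflict between [P → b .] and [C → . b *]

Augment with P' → P and build the canonical LR(0) collection (I0 = CLOSURE({[P' → . P]}), then GOTO on every symbol after a dot until no new states appear). It has 14 states:
  I0: { [P → . b C *], [P → . b], [P → . g P], [P → . g g], [P' → . P] }  — shift
  I1: { [P' → P .] }  — accept
  I2: { [C → . b *], [C → . b g C], [C → . g b], [P → b . C *], [P → b .] }  — shift, reduce
  I3: { [P → . b C *], [P → . b], [P → . g P], [P → . g g], [P → g . P], [P → g . g] }  — shift
  I4: { [P → g P .] }  — reduce
  I5: { [P → . b C *], [P → . b], [P → . g P], [P → . g g], [P → g . P], [P → g . g], [P → g g .] }  — shift, reduce
  I6: { [P → b C . *] }  — shift
  I7: { [C → b . *], [C → b . g C] }  — shift
  I8: { [C → g . b] }  — shift
  I9: { [C → g b .] }  — reduce
  I10: { [C → b * .] }  — reduce
  I11: { [C → . b *], [C → . b g C], [C → . g b], [C → b g . C] }  — shift
  I12: { [C → b g C .] }  — reduce
  I13: { [P → b C * .] }  — reduce

Conflict in state I2:
  Shift-reduce conflict between [P → b .] and [C → . b *]
So the grammar is NOT LR(0).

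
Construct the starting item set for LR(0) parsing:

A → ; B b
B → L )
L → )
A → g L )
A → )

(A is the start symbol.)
{ [A → . )], [A → . ; B b], [A → . g L )], [A' → . A] }

First, augment the grammar with A' → A
I₀ = CLOSURE({ [A' → . A] }):
  [A' → . A] has the dot before A: add [A → . ; B b], [A → . g L )], [A → . )]
No further items can be added.

I₀ = { [A → . )], [A → . ; B b], [A → . g L )], [A' → . A] }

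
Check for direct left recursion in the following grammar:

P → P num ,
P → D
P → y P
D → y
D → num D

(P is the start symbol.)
Direct left recursion occurs when N → N α for some non-terminal N (the right-hand side begins with the left-hand side itself).

P → P num ,: LEFT RECURSIVE (starts with P)
P → D: starts with D
P → y P: starts with y
D → y: starts with y
D → num D: starts with num

The grammar has direct left recursion on: P.

Answer: Yes, P is left-recursive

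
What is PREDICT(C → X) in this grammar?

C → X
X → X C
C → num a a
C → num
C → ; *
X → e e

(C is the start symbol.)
PREDICT(C → X) = (FIRST(RHS) \ {ε}) ∪ (FOLLOW(C) if ε ∈ FIRST(RHS), i.e. RHS ⇒* ε)
FIRST(X) = { 'e' }
FIRST(X) = { 'e' }
ε ∉ FIRST(X), so FOLLOW(C) is not added.
PREDICT(C → X) = { 'e' }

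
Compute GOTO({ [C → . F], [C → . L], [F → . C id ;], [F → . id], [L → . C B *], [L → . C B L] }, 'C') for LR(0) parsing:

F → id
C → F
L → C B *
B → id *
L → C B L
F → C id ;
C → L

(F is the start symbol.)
{ [B → . id *], [F → C . id ;], [L → C . B *], [L → C . B L] }

GOTO(I, 'C') = CLOSURE({ [A → αX.β] : [A → α.Xβ] ∈ I, X = 'C' })

Items with dot before 'C', with the dot advanced:
  [F → . C id ;] → [F → C . id ;]
  [L → . C B *] → [L → C . B *]
  [L → . C B L] → [L → C . B L]
Closure of the advanced items:
  [L → C . B *] has the dot before B: add [B → . id *]

GOTO = { [B → . id *], [F → C . id ;], [L → C . B *], [L → C . B L] }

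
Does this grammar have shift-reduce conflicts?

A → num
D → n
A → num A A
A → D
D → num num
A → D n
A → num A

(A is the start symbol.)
A shift-reduce conflict occurs when an LR(0) state has both:
  - a complete (reduce) item [A → α .] (dot at the end), and
  - a shift item [B → β . c γ] (dot before a terminal).

Augment with A' → A and build the canonical LR(0) collection (I0 = CLOSURE({[A' → . A]}), then GOTO on every symbol after a dot until no new states appear). It has 9 states:
  I0: { [A → . D n], [A → . D], [A → . num A A], [A → . num A], [A → . num], [A' → . A], [D → . n], [D → . num num] }  — shift
  I1: { [A' → A .] }  — accept
  I2: { [A → D . n], [A → D .] }  — shift, reduce
  I3: { [D → n .] }  — reduce
  I4: { [A → . D n], [A → . D], [A → . num A A], [A → . num A], [A → . num], [A → num . A A], [A → num . A], [A → num .], [D → . n], [D → . num num], [D → num . num] }  — shift, reduce
  I5: { [A → . D n], [A → . D], [A → . num A A], [A → . num A], [A → . num], [A → num A . A], [A → num A .], [D → . n], [D → . num num] }  — shift, reduce
  I6: { [A → . D n], [A → . D], [A → . num A A], [A → . num A], [A → . num], [A → num . A A], [A → num . A], [A → num .], [D → . n], [D → . num num], [D → num . num], [D → num num .] }  — shift, 2 reduces
  I7: { [A → num A A .] }  — reduce
  I8: { [A → D n .] }  — reduce

I2 contains reduce item [A → D .] and shift item [A → D . n] — shift-reduce conflict.
I4 contains reduce item [A → num .] and shift items [A → . num], [A → . num A], [A → . num A A], [D → . n], [D → . num num], [D → num . num] — shift-reduce conflict.
I5 contains reduce item [A → num A .] and shift items [A → . num], [A → . num A], [A → . num A A], [D → . n], [D → . num num] — shift-reduce conflict.
I6 contains reduce items [A → num .], [D → num num .] and shift items [A → . num], [A → . num A], [A → . num A A], [D → . n], [D → . num num], [D → num . num] — shift-reduce conflict.

Answer: Yes — I2: [A → D .] vs [A → D . n]; I4: [A → num .] vs [A → . num]; I5: [A → num A .] vs [A → . num]; I6: [A → num .] vs [A → . num]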